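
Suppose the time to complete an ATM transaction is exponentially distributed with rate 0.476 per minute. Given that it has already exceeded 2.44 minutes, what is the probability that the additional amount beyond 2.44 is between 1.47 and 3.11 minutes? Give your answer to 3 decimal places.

0.269

Memoryless: the residual past 2.44 is again Exp(λ).
P(1.47 < residual < 3.11) = e^(−λ·1.47) − e^(−λ·3.11) = 0.49672 − 0.22756 ≈ 0.269.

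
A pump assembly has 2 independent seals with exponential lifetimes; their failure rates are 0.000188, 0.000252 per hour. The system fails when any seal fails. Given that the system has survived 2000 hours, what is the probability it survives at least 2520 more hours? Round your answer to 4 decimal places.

0.3300

Time to first failure ~ Exp(Σλ) with Σλ = 0.00044.
By memorylessness, P(T > 2000+2520 | T > 2000) = P(T > 2520) = e^(−0.00044·2520) ≈ 0.3300.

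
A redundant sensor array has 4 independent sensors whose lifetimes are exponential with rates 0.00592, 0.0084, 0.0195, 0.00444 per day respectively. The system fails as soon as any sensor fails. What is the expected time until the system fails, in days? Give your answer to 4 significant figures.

26.14

The time to first failure is exponential with rate Σλ = 0.00592 + 0.0084 + 0.0195 + 0.00444 = 0.03826.
E[min] = 1/Σλ = 1/0.03826 = 26.137 days.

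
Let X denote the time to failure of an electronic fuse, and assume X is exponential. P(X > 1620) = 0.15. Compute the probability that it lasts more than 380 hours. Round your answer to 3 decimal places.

e^(−λ·1620) = 0.15 ⇒ λ = −ln(0.15)/1620 = 0.00117106.
P(X > 380) = e^(−0.00117106·380) = e^(−0.445) ≈ 0.641.

0.641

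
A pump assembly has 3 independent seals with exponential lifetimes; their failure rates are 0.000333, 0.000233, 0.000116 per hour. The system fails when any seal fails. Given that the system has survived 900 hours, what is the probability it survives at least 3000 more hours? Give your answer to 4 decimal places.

0.1293

Time to first failure ~ Exp(Σλ) with Σλ = 0.000682.
By memorylessness, P(T > 900+3000 | T > 900) = P(T > 3000) = e^(−0.000682·3000) ≈ 0.1293.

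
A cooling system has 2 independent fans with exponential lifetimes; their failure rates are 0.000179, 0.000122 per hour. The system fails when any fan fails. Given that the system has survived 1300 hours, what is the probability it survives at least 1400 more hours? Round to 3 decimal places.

0.656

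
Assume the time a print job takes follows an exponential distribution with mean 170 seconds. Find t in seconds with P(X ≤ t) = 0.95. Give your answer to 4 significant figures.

509.3

The rate is λ = 1/170 = 0.00588235 per second.
Set 1 − e^(−λt) = 0.95, so t = −ln(0.05)/λ = 2.9957/0.00588235 ≈ 509.274 seconds.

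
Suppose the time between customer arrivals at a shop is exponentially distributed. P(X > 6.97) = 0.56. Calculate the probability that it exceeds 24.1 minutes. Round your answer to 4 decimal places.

e^(−λ·6.97) = 0.56 ⇒ λ = −ln(0.56)/6.97 = 0.0831877.
P(X > 24.1) = e^(−0.0831877·24.1) = e^(−2.0048) ≈ 0.1347.

0.1347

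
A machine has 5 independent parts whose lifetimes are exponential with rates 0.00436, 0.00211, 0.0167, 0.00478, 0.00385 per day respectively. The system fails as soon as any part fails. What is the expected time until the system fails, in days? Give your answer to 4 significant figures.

31.45

The time to first failure is exponential with rate Σλ = 0.00436 + 0.00211 + 0.0167 + 0.00478 + 0.00385 = 0.0318.
E[min] = 1/Σλ = 1/0.0318 = 31.4465 days.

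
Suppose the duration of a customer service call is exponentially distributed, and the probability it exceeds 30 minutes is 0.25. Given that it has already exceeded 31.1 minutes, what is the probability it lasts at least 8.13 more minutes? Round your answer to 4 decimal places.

From e^(−λ·30) = 0.25, λ = −ln(0.25)/30 = 0.0462098.
Memoryless: P(X > 31.1+8.13 | X > 31.1) = P(X > 8.13) = e^(−0.0462098·8.13) ≈ 0.6868.

0.6868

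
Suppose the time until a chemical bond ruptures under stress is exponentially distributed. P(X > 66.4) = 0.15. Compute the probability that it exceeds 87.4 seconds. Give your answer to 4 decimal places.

0.0823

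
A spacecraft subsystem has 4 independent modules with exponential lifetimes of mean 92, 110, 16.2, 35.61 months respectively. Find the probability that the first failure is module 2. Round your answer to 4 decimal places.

Rates: λ_i = 1/mean_i → 0.0108696, 0.00909091, 0.0617284, 0.028082; Σλ = 0.109771.
P(module 2 first) = λ_2/Σλ = 0.00909091/0.109771 ≈ 0.0828.

0.0828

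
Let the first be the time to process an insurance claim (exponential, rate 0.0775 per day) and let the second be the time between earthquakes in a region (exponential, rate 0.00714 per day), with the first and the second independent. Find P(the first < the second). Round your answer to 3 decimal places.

0.916

λ_1 = 0.0775, λ_2 = 0.00714.
For independent exponentials, P(the first < the second) = λ_1/(λ_1+λ_2) = 0.0775/0.08464 ≈ 0.916.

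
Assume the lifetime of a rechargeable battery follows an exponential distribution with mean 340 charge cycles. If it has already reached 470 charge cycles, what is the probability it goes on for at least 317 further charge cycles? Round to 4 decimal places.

The rate is λ = 1/340 = 0.00294118 per charge cycle.
P(X > s+t | X > s) = e^(−λ(s+t))/e^(−λs) = e^(−λt), independent of s = 470.
P(X > 317) = e^(−0.93235) ≈ 0.3936.

0.3936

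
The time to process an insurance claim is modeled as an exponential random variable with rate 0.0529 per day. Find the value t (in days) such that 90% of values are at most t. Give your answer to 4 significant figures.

43.53

Set 1 − e^(−λt) = 0.9, so t = −ln(0.1)/λ = 2.3026/0.0529 ≈ 43.5271 days.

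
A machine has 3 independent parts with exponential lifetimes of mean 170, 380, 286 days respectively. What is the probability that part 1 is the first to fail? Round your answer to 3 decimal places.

0.490

Rates: λ_i = 1/mean_i → 0.00588235, 0.00263158, 0.0034965; Σλ = 0.0120104.
P(part 1 first) = λ_1/Σλ = 0.00588235/0.0120104 ≈ 0.490.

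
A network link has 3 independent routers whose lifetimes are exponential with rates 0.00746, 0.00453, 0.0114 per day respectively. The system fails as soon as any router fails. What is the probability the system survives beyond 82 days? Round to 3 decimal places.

The time to first failure is exponential with rate Σλ = 0.00746 + 0.00453 + 0.0114 = 0.02339.
P(min > 82) = e^(−0.02339·82) = e^(−1.918) ≈ 0.147.

0.147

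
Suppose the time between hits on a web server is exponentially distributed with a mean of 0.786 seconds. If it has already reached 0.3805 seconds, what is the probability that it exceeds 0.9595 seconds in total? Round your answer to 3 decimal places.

The rate is λ = 1/0.786 = 1.27226 per second.
By the memoryless property, P(X > 0.3805+0.579 | X > 0.3805) = P(X > 0.579).
P(X > 0.579) = e^(−0.73664) ≈ 0.479.

0.479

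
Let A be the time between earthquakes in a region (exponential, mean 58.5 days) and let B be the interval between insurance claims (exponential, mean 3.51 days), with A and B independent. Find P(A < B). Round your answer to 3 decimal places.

λ_1 = 1/58.5 = 0.017094, λ_2 = 1/3.51 = 0.2849.
For independent exponentials, P(A < B) = λ_1/(λ_1+λ_2) = 0.017094/0.301994 ≈ 0.057.

0.057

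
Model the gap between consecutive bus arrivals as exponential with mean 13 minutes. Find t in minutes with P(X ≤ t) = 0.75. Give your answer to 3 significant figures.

The rate is λ = 1/13 = 0.0769231 per minute.
Set 1 − e^(−λt) = 0.75, so t = −ln(0.25)/λ = 1.3863/0.0769231 ≈ 18.0218 minutes.

18.0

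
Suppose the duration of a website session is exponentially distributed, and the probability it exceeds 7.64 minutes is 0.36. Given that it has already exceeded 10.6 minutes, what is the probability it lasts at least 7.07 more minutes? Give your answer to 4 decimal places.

0.3885

From e^(−λ·7.64) = 0.36, λ = −ln(0.36)/7.64 = 0.133724.
Memoryless: P(X > 10.6+7.07 | X > 10.6) = P(X > 7.07) = e^(−0.133724·7.07) ≈ 0.3885.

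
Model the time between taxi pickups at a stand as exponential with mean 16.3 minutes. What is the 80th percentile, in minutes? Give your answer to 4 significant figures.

26.23

The rate is λ = 1/16.3 = 0.0613497 per minute.
Set 1 − e^(−λt) = 0.8, so t = −ln(0.2)/λ = 1.6094/0.0613497 ≈ 26.2338 minutes.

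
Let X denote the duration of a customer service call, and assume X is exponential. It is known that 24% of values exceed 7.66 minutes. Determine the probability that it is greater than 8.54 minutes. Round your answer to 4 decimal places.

0.2037

e^(−λ·7.66) = 0.24 ⇒ λ = −ln(0.24)/7.66 = 0.186308.
P(X > 8.54) = e^(−0.186308·8.54) = e^(−1.5911) ≈ 0.2037.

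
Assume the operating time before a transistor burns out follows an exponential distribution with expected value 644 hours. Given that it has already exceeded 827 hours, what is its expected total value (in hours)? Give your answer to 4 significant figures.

The rate is λ = 1/644 = 0.0015528 per hour.
By memorylessness, E[X | X > 827] = 827 + 1/λ = 827 + 644 = 1471 hours.

1471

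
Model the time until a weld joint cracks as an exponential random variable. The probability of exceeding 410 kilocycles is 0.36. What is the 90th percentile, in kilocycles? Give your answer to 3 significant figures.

e^(−λ·410) = 0.36 ⇒ λ = −ln(0.36)/410 = 0.00249183.
90th percentile: 1 − e^(−λt) = 0.9, t = −ln(0.1)/λ = 924.053 kilocycles.

924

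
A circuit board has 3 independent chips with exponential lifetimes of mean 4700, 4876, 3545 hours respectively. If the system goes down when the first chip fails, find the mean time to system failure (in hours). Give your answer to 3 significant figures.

1430

The first failure time is exponential with rate Σλ_i = 1/4700 + 1/4876 + 1/3545 = 0.00069994 per hour.
E[min] = 1/Σλ = 1/0.00069994 = 1428.69 hours.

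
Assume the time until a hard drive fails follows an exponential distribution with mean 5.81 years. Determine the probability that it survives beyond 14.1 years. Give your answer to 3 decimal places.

The rate is λ = 1/5.81 = 0.172117 per year.
P(X > 14.1) = e^(−λ·14.1) = e^(−2.4269) ≈ 0.088.

0.088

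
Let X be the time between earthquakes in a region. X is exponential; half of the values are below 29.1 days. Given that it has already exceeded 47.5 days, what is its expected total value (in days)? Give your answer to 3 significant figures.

89.5

For an exponential, median = ln(2)/λ, so λ = ln 2 / 29.1 = 0.0238195 per day.
By memorylessness, E[X | X > 47.5] = 47.5 + 1/λ = 47.5 + 41.9824 = 89.4824 days.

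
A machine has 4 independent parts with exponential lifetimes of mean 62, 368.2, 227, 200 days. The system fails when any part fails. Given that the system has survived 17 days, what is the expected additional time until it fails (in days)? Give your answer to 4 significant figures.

First-failure rate Σλ = 1/62 + 1/368.2 + 1/227 + 1/200 = 0.0282502.
By memorylessness the expected residual is 1/Σλ = 35.3979 days, regardless of the 17 already elapsed.

35.40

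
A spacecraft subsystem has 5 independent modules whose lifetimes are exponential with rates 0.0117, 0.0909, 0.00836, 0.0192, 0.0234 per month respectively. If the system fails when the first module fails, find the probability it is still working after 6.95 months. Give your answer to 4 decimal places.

0.3440

The time to first failure is exponential with rate Σλ = 0.0117 + 0.0909 + 0.00836 + 0.0192 + 0.0234 = 0.15356.
P(min > 6.95) = e^(−0.15356·6.95) = e^(−1.0672) ≈ 0.3440.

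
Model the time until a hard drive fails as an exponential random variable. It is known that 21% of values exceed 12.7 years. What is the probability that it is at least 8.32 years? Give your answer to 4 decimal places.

0.3597

e^(−λ·12.7) = 0.21 ⇒ λ = −ln(0.21)/12.7 = 0.122886.
P(X > 8.32) = e^(−0.122886·8.32) = e^(−1.0224) ≈ 0.3597.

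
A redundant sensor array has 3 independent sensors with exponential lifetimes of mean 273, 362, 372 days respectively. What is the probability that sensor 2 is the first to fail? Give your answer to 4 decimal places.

0.3031

Rates: λ_i = 1/mean_i → 0.003663, 0.00276243, 0.00268817; Σλ = 0.00911361.
P(sensor 2 first) = λ_2/Σλ = 0.00276243/0.00911361 ≈ 0.3031.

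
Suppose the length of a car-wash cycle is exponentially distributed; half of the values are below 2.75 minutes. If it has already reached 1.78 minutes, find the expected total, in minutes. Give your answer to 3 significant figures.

5.75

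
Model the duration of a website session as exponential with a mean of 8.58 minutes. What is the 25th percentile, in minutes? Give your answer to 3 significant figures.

2.47

The rate is λ = 1/8.58 = 0.11655 per minute.
Set 1 − e^(−λt) = 0.25, so t = −ln(0.75)/λ = 0.28768/0.11655 ≈ 2.46831 minutes.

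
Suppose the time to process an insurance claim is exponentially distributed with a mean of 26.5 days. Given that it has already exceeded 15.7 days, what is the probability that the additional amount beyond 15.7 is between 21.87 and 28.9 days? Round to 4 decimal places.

0.1021

The rate is λ = 1/26.5 = 0.0377358 per day.
Memoryless: the residual past 15.7 is again Exp(λ).
P(21.87 < residual < 28.9) = e^(−λ·21.87) − e^(−λ·28.9) = 0.43811 − 0.33603 ≈ 0.1021.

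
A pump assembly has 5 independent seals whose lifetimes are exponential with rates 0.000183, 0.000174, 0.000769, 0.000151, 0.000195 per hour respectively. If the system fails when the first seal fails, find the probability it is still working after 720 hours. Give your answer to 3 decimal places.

The time to first failure is exponential with rate Σλ = 0.000183 + 0.000174 + 0.000769 + 0.000151 + 0.000195 = 0.001472.
P(min > 720) = e^(−0.001472·720) = e^(−1.0598) ≈ 0.347.

0.347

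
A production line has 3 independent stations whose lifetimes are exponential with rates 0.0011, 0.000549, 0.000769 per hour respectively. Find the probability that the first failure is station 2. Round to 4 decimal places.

The time to first failure is exponential with rate Σλ = 0.0011 + 0.000549 + 0.000769 = 0.002418.
P(station 2 first) = λ_2/Σλ = 0.000549/0.002418 ≈ 0.2270.

0.2270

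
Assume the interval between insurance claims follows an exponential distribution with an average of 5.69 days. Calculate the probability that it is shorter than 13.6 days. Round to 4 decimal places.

The rate is λ = 1/5.69 = 0.175747 per day.
P(X ≤ 13.6) = 1 − e^(−λ·13.6) = 1 − e^(−2.3902) ≈ 0.9084.

0.9084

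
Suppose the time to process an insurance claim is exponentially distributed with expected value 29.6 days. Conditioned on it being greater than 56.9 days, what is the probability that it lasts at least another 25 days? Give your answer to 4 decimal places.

0.4297

The rate is λ = 1/29.6 = 0.0337838 per day.
The exponential is memoryless, so the remaining time is again Exp(λ): the condition X > 56.9 is irrelevant.
P(X > 25) = e^(−0.84459) ≈ 0.4297.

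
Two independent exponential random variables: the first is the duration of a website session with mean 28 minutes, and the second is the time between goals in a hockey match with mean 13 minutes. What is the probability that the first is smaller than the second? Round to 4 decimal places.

0.3171

λ_1 = 1/28 = 0.0357143, λ_2 = 1/13 = 0.0769231.
For independent exponentials, P(the first < the second) = λ_1/(λ_1+λ_2) = 0.0357143/0.112637 ≈ 0.3171.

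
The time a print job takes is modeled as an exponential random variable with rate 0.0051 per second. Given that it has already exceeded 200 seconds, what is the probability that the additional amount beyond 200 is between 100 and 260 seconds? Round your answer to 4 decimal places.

0.3350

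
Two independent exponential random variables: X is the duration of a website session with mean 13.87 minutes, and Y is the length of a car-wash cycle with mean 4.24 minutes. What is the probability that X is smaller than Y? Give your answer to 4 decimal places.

0.2341

λ_1 = 1/13.87 = 0.0720981, λ_2 = 1/4.24 = 0.235849.
For independent exponentials, P(X < Y) = λ_1/(λ_1+λ_2) = 0.0720981/0.307947 ≈ 0.2341.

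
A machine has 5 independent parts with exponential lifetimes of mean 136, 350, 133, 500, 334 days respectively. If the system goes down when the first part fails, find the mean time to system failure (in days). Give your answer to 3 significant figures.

44.0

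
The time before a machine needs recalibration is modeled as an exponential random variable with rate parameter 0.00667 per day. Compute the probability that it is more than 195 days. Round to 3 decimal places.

P(X > 195) = e^(−λ·195) = e^(−1.3006) ≈ 0.272.

0.272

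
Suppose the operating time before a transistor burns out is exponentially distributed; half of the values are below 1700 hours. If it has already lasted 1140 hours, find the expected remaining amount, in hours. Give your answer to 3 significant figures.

2450

For an exponential, median = ln(2)/λ, so λ = ln 2 / 1700 = 0.000407734 per hour.
By memorylessness, the remaining amount past any threshold is again Exp(λ) with mean 1/λ = 2452.58 hours.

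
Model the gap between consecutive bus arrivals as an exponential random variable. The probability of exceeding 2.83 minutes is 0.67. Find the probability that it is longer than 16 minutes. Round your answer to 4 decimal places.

e^(−λ·2.83) = 0.67 ⇒ λ = −ln(0.67)/2.83 = 0.141512.
P(X > 16) = e^(−0.141512·16) = e^(−2.2642) ≈ 0.1039.

0.1039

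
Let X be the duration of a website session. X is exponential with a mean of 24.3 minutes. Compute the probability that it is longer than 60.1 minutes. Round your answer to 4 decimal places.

0.0843

The rate is λ = 1/24.3 = 0.0411523 per minute.
P(X > 60.1) = e^(−λ·60.1) = e^(−2.4733) ≈ 0.0843.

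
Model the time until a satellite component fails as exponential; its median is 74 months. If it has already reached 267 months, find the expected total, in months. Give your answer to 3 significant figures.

For an exponential, median = ln(2)/λ, so λ = ln 2 / 74 = 0.00936685 per month.
By memorylessness, E[X | X > 267] = 267 + 1/λ = 267 + 106.759 = 373.759 months.

374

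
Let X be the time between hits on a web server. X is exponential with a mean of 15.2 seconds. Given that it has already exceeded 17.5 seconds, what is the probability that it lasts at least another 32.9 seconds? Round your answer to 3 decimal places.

0.115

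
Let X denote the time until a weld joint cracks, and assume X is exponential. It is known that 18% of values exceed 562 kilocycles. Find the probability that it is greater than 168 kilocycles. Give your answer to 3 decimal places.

e^(−λ·562) = 0.18 ⇒ λ = −ln(0.18)/562 = 0.00305124.
P(X > 168) = e^(−0.00305124·168) = e^(−0.51261) ≈ 0.599.

0.599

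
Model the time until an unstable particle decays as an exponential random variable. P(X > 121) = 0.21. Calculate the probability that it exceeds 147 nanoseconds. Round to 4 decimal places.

0.1502

e^(−λ·121) = 0.21 ⇒ λ = −ln(0.21)/121 = 0.0128979.
P(X > 147) = e^(−0.0128979·147) = e^(−1.896) ≈ 0.1502.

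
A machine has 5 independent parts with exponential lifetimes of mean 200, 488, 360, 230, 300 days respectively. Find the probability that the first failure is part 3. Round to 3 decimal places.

0.159

Rates: λ_i = 1/mean_i → 0.005, 0.00204918, 0.00277778, 0.00434783, 0.00333333; Σλ = 0.0175081.
P(part 3 first) = λ_3/Σλ = 0.00277778/0.0175081 ≈ 0.159.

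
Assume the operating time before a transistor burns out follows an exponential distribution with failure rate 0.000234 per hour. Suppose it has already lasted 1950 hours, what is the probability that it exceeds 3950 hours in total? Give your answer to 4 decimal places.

0.6263

P(X > s+t | X > s) = e^(−λ(s+t))/e^(−λs) = e^(−λt), independent of s = 1950.
P(X > 2000) = e^(−0.468) ≈ 0.6263.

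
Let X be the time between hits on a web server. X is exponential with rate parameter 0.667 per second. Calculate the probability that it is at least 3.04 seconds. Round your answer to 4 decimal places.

0.1316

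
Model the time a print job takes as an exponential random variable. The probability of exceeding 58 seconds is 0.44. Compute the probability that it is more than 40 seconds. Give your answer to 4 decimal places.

0.5677

e^(−λ·58) = 0.44 ⇒ λ = −ln(0.44)/58 = 0.0141548.
P(X > 40) = e^(−0.0141548·40) = e^(−0.56619) ≈ 0.5677.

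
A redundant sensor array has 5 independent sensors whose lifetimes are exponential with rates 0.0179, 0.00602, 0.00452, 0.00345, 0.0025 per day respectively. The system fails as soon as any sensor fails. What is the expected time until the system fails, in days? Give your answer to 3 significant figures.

29.1

The time to first failure is exponential with rate Σλ = 0.0179 + 0.00602 + 0.00452 + 0.00345 + 0.0025 = 0.03439.
E[min] = 1/Σλ = 1/0.03439 = 29.0782 days.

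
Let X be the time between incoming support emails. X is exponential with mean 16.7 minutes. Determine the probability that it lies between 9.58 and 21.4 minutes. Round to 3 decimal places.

The rate is λ = 1/16.7 = 0.0598802 per minute.
P(9.58 < X < 21.4) = e^(−λ·9.58) − e^(−λ·21.4) = 0.56346 − 0.27764 ≈ 0.286.

0.286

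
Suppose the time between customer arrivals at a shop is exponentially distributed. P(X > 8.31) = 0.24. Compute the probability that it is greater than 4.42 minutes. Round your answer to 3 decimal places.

0.468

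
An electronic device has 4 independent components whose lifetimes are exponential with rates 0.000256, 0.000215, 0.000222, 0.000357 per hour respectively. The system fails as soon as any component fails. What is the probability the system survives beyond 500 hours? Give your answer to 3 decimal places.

The time to first failure is exponential with rate Σλ = 0.000256 + 0.000215 + 0.000222 + 0.000357 = 0.00105.
P(min > 500) = e^(−0.00105·500) = e^(−0.525) ≈ 0.592.

0.592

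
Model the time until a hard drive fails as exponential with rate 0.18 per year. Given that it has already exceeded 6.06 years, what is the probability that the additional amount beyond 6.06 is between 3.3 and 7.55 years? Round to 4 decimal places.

Memoryless: the residual past 6.06 is again Exp(λ).
P(3.3 < residual < 7.55) = e^(−λ·3.3) − e^(−λ·7.55) = 0.55211 − 0.25692 ≈ 0.2952.

0.2952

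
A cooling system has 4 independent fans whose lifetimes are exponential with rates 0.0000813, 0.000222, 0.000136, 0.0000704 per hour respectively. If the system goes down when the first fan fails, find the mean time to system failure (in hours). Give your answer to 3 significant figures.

The time to first failure is exponential with rate Σλ = 0.0000813 + 0.000222 + 0.000136 + 0.0000704 = 0.0005097.
E[min] = 1/Σλ = 1/0.0005097 = 1961.94 hours.

1960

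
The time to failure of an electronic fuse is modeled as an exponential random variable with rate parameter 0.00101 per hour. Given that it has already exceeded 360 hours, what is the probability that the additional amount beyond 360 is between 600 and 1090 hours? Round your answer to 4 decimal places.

0.2130

Memoryless: the residual past 360 is again Exp(λ).
P(600 < residual < 1090) = e^(−λ·600) − e^(−λ·1090) = 0.54553 − 0.33257 ≈ 0.2130.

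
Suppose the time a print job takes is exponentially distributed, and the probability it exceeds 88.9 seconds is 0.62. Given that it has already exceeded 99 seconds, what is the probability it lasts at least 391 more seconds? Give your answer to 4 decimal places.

From e^(−λ·88.9) = 0.62, λ = −ln(0.62)/88.9 = 0.00537723.
Memoryless: P(X > 99+391 | X > 99) = P(X > 391) = e^(−0.00537723·391) ≈ 0.1222.

0.1222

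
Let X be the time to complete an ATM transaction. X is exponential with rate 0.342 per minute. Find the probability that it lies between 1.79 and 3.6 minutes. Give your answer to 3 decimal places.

P(1.79 < X < 3.6) = e^(−λ·1.79) − e^(−λ·3.6) = 0.54217 − 0.29194 ≈ 0.250.

0.250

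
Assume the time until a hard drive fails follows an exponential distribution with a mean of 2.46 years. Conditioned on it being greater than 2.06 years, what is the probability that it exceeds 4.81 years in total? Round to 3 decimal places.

0.327

The rate is λ = 1/2.46 = 0.406504 per year.
By the memoryless property, P(X > 2.06+2.75 | X > 2.06) = P(X > 2.75).
P(X > 2.75) = e^(−1.1179) ≈ 0.327.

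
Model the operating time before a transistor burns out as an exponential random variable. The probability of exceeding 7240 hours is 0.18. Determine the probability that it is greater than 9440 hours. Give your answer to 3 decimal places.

e^(−λ·7240) = 0.18 ⇒ λ = −ln(0.18)/7240 = 0.000236851.
P(X > 9440) = e^(−0.000236851·9440) = e^(−2.2359) ≈ 0.107.

0.107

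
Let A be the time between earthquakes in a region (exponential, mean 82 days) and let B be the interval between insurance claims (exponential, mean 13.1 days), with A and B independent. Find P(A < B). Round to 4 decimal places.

λ_1 = 1/82 = 0.0121951, λ_2 = 1/13.1 = 0.0763359.
For independent exponentials, P(A < B) = λ_1/(λ_1+λ_2) = 0.0121951/0.088531 ≈ 0.1377.

0.1377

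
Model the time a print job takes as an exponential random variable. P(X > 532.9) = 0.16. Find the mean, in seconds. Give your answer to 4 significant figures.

290.8

e^(−λ·532.9) = 0.16 ⇒ λ = −ln(0.16)/532.9 = 0.00343888.
Mean = 1/λ = 290.792 seconds.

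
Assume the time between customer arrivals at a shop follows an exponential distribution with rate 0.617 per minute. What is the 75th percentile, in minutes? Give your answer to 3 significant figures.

2.25

Set 1 − e^(−λt) = 0.75, so t = −ln(0.25)/λ = 1.3863/0.617 ≈ 2.24683 minutes.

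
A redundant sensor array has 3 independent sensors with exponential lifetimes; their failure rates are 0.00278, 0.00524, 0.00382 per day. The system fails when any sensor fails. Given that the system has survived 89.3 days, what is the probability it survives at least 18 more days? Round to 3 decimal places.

Time to first failure ~ Exp(Σλ) with Σλ = 0.01184.
By memorylessness, P(T > 89.3+18 | T > 89.3) = P(T > 18) = e^(−0.01184·18) ≈ 0.808.

0.808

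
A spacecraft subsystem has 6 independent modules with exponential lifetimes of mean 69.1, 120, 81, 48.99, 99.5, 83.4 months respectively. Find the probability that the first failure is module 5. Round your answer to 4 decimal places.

0.1295

Rates: λ_i = 1/mean_i → 0.0144718, 0.00833333, 0.0123457, 0.0204123, 0.0100503, 0.0119904; Σλ = 0.0776038.
P(module 5 first) = λ_5/Σλ = 0.0100503/0.0776038 ≈ 0.1295.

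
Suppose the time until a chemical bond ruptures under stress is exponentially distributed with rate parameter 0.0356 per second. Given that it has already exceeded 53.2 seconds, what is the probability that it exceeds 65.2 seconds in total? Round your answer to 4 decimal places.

0.6523

The exponential is memoryless, so the remaining time is again Exp(λ): the condition X > 53.2 is irrelevant.
P(X > 12) = e^(−0.4272) ≈ 0.6523.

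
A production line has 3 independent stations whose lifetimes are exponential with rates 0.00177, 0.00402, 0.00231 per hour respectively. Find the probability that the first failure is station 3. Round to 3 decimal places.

0.285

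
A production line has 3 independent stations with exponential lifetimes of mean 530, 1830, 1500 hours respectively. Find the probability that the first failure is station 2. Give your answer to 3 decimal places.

Rates: λ_i = 1/mean_i → 0.00188679, 0.000546448, 0.000666667; Σλ = 0.00309991.
P(station 2 first) = λ_2/Σλ = 0.000546448/0.00309991 ≈ 0.176.

0.176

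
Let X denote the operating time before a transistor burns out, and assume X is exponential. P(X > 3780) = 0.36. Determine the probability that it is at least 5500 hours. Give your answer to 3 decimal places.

0.226

e^(−λ·3780) = 0.36 ⇒ λ = −ln(0.36)/3780 = 0.000270278.
P(X > 5500) = e^(−0.000270278·5500) = e^(−1.4865) ≈ 0.226.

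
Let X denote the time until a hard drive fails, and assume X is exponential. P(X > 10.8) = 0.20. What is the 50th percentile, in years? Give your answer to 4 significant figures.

e^(−λ·10.8) = 0.20 ⇒ λ = −ln(0.20)/10.8 = 0.149022.
50th percentile: 1 − e^(−λt) = 0.5, t = −ln(0.5)/λ = 4.65131 years.

4.651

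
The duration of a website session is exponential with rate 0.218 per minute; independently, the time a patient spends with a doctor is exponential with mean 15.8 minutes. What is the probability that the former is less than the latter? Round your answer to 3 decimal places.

λ_1 = 0.218, λ_2 = 1/15.8 = 0.0632911.
For independent exponentials, P(the former < the latter) = λ_1/(λ_1+λ_2) = 0.218/0.281291 ≈ 0.775.

0.775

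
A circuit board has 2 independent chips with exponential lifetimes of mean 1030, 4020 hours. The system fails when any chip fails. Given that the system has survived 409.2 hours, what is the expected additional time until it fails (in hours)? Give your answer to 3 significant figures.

First-failure rate Σλ = 1/1030 + 1/4020 = 0.00121963.
By memorylessness the expected residual is 1/Σλ = 819.921 hours, regardless of the 409.2 already elapsed.

820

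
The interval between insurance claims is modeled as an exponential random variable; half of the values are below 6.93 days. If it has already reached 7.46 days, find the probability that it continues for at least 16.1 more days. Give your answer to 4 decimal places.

For an exponential, median = ln(2)/λ, so λ = ln 2 / 6.93 = 0.100021 per day.
The exponential is memoryless, so the remaining time is again Exp(λ): the condition X > 7.46 is irrelevant.
P(X > 16.1) = e^(−1.6103) ≈ 0.1998.

0.1998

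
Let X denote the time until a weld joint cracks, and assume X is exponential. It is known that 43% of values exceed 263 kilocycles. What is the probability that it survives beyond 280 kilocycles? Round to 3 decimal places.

0.407

e^(−λ·263) = 0.43 ⇒ λ = −ln(0.43)/263 = 0.00320901.
P(X > 280) = e^(−0.00320901·280) = e^(−0.89852) ≈ 0.407.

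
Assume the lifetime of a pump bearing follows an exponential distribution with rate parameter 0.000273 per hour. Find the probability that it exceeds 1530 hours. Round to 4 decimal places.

P(X > 1530) = e^(−λ·1530) = e^(−0.41769) ≈ 0.6586.

0.6586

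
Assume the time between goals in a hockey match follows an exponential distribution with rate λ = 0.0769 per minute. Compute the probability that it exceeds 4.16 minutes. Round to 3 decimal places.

P(X > 4.16) = e^(−λ·4.16) = e^(−0.3199) ≈ 0.726.

0.726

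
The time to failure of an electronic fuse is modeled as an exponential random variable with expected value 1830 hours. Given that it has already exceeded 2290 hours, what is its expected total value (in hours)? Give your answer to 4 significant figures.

4120

The rate is λ = 1/1830 = 0.000546448 per hour.
By memorylessness, E[X | X > 2290] = 2290 + 1/λ = 2290 + 1830 = 4120 hours.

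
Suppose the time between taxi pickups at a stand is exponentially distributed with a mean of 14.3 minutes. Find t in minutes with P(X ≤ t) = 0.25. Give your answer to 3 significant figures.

4.11

The rate is λ = 1/14.3 = 0.0699301 per minute.
Set 1 − e^(−λt) = 0.25, so t = −ln(0.75)/λ = 0.28768/0.0699301 ≈ 4.11385 minutes.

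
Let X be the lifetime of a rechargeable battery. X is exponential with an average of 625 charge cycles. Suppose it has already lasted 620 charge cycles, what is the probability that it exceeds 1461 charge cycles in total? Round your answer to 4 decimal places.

0.2604

The rate is λ = 1/625 = 0.0016 per charge cycle.
By the memoryless property, P(X > 620+841 | X > 620) = P(X > 841).
P(X > 841) = e^(−1.3456) ≈ 0.2604.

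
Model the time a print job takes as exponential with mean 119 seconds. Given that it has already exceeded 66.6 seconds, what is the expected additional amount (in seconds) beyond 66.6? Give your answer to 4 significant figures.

119.0

The rate is λ = 1/119 = 0.00840336 per second.
By memorylessness, the remaining amount past any threshold is again Exp(λ) with mean 1/λ = 119 seconds.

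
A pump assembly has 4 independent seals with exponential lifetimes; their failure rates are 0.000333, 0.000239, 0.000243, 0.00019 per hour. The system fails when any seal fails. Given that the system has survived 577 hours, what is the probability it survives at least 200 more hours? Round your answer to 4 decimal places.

Time to first failure ~ Exp(Σλ) with Σλ = 0.001005.
By memorylessness, P(T > 577+200 | T > 577) = P(T > 200) = e^(−0.001005·200) ≈ 0.8179.

0.8179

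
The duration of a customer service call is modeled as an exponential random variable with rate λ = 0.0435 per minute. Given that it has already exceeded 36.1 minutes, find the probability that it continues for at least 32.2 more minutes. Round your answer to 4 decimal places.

0.2464

P(X > s+t | X > s) = e^(−λ(s+t))/e^(−λs) = e^(−λt), independent of s = 36.1.
P(X > 32.2) = e^(−1.4007) ≈ 0.2464.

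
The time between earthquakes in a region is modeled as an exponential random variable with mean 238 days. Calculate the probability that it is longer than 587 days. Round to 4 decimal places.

The rate is λ = 1/238 = 0.00420168 per day.
P(X > 587) = e^(−λ·587) = e^(−2.4664) ≈ 0.0849.

0.0849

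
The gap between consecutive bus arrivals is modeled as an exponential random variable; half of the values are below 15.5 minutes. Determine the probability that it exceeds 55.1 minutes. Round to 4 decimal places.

0.0851

For an exponential, median = ln(2)/λ, so λ = ln 2 / 15.5 = 0.0447192 per minute.
P(X > 55.1) = e^(−λ·55.1) = e^(−2.464) ≈ 0.0851.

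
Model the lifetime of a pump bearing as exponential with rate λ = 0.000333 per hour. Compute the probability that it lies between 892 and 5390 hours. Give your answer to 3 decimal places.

0.577

P(892 < X < 5390) = e^(−λ·892) − e^(−λ·5390) = 0.74302 − 0.16615 ≈ 0.577.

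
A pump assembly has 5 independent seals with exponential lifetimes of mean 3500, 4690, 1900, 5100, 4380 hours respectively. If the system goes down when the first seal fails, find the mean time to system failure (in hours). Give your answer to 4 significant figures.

689.8

The first failure time is exponential with rate Σλ_i = 1/3500 + 1/4690 + 1/1900 + 1/5100 + 1/4380 = 0.00144964 per hour.
E[min] = 1/Σλ = 1/0.00144964 = 689.827 hours.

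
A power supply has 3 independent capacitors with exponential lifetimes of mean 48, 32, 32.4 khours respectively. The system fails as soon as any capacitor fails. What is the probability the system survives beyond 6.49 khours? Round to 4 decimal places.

The first failure time is exponential with rate Σλ_i = 1/48 + 1/32 + 1/32.4 = 0.0829475 per khour.
P(min > 6.49) = e^(−0.0829475·6.49) = e^(−0.53833) ≈ 0.5837.

0.5837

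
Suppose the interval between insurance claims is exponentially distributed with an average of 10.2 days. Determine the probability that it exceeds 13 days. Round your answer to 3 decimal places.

0.280

The rate is λ = 1/10.2 = 0.0980392 per day.
P(X > 13) = e^(−λ·13) = e^(−1.2745) ≈ 0.280.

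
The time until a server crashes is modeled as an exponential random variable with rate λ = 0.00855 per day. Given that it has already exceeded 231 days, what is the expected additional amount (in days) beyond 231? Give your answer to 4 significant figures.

117.0

By memorylessness, the remaining amount past any threshold is again Exp(λ) with mean 1/λ = 116.959 days.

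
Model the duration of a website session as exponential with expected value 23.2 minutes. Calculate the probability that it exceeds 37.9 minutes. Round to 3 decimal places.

0.195

The rate is λ = 1/23.2 = 0.0431034 per minute.
P(X > 37.9) = e^(−λ·37.9) = e^(−1.6336) ≈ 0.195.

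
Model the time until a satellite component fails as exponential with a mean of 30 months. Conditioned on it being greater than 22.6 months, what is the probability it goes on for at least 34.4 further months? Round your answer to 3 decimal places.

0.318

The rate is λ = 1/30 = 0.0333333 per month.
P(X > s+t | X > s) = e^(−λ(s+t))/e^(−λs) = e^(−λt), independent of s = 22.6.
P(X > 34.4) = e^(−1.1467) ≈ 0.318.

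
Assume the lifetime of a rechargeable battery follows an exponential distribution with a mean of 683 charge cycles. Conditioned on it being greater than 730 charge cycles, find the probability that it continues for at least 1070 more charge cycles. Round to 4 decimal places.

The rate is λ = 1/683 = 0.00146413 per charge cycle.
The exponential is memoryless, so the remaining time is again Exp(λ): the condition X > 730 is irrelevant.
P(X > 1070) = e^(−1.5666) ≈ 0.2088.

0.2088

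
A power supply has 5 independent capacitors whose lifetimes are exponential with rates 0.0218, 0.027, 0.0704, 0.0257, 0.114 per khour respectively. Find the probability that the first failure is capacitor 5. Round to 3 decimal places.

The time to first failure is exponential with rate Σλ = 0.0218 + 0.027 + 0.0704 + 0.0257 + 0.114 = 0.2589.
P(capacitor 5 first) = λ_5/Σλ = 0.114/0.2589 ≈ 0.440.

0.440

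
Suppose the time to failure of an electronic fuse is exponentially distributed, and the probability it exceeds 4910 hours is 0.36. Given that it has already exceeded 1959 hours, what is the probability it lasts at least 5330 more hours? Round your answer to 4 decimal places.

0.3299

From e^(−λ·4910) = 0.36, λ = −ln(0.36)/4910 = 0.000208076.
Memoryless: P(X > 1959+5330 | X > 1959) = P(X > 5330) = e^(−0.000208076·5330) ≈ 0.3299.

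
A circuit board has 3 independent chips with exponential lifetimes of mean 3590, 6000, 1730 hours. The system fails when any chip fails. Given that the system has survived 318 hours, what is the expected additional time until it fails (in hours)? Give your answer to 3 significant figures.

977

First-failure rate Σλ = 1/3590 + 1/6000 + 1/1730 = 0.00102325.
By memorylessness the expected residual is 1/Σλ = 977.276 hours, regardless of the 318 already elapsed.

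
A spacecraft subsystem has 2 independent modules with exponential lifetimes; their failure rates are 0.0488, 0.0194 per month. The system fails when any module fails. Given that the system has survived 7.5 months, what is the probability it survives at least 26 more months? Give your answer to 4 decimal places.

0.1698

Time to first failure ~ Exp(Σλ) with Σλ = 0.0682.
By memorylessness, P(T > 7.5+26 | T > 7.5) = P(T > 26) = e^(−0.0682·26) ≈ 0.1698.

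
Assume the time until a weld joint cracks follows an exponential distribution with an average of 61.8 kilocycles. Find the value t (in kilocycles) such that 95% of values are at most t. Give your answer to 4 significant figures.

185.1

The rate is λ = 1/61.8 = 0.0161812 per kilocycle.
Set 1 − e^(−λt) = 0.95, so t = −ln(0.05)/λ = 2.9957/0.0161812 ≈ 185.136 kilocycles.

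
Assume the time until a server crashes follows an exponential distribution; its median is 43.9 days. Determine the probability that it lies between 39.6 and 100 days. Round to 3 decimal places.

For an exponential, median = ln(2)/λ, so λ = ln 2 / 43.9 = 0.0157892 per day.
P(39.6 < X < 100) = e^(−λ·39.6) − e^(−λ·100) = 0.53513 − 0.20620 ≈ 0.329.

0.329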